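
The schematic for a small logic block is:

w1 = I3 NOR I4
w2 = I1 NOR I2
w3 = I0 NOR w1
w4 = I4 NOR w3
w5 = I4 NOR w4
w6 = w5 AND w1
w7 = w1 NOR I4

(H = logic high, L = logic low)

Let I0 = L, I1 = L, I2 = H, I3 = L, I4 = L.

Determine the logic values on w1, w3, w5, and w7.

w1 = H; w3 = L; w5 = L; w7 = L

w1 = I3 NOR I4 = L NOR L = H
w3 = I0 NOR w1 = L NOR H = L
w4 = I4 NOR w3 = L NOR L = H
w5 = I4 NOR w4 = L NOR H = L
w7 = w1 NOR I4 = H NOR L = L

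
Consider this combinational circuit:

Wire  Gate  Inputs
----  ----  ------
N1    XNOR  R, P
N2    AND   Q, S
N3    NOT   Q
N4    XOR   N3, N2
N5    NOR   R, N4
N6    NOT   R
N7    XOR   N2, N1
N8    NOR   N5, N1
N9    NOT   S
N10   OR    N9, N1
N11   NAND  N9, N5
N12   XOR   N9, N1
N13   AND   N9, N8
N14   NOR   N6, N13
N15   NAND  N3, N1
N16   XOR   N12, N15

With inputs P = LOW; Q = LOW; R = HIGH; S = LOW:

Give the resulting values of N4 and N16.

N4 = HIGH, N16 = LOW

N1 = R XNOR P = HIGH XNOR LOW = LOW
N2 = Q AND S = LOW AND LOW = LOW
N3 = NOT Q = NOT LOW = HIGH
N4 = N3 XOR N2 = HIGH XOR LOW = HIGH
N9 = NOT S = NOT LOW = HIGH
N12 = N9 XOR N1 = HIGH XOR LOW = HIGH
N15 = N3 NAND N1 = HIGH NAND LOW = HIGH
N16 = N12 XOR N15 = HIGH XOR HIGH = LOW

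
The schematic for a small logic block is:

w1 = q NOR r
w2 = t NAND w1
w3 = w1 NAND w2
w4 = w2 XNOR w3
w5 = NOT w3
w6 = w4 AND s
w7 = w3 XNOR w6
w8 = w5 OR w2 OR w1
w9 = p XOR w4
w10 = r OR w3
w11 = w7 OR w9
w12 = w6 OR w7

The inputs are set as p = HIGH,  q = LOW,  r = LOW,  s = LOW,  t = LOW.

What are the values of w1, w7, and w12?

w1 = q NOR r = LOW NOR LOW = HIGH
w2 = t NAND w1 = LOW NAND HIGH = HIGH
w3 = w1 NAND w2 = HIGH NAND HIGH = LOW
w4 = w2 XNOR w3 = HIGH XNOR LOW = LOW
w6 = w4 AND s = LOW AND LOW = LOW
w7 = w3 XNOR w6 = LOW XNOR LOW = HIGH
w12 = w6 OR w7 = LOW OR HIGH = HIGH

w1 = HIGH  w7 = HIGH  w12 = HIGH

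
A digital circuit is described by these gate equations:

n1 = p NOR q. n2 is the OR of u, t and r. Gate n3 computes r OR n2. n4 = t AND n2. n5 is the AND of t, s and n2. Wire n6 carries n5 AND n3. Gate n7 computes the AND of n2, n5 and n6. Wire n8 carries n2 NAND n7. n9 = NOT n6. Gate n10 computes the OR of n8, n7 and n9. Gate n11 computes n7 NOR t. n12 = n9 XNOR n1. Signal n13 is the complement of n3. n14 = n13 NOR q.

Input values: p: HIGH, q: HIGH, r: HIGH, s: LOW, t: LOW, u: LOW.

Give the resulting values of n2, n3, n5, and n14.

n2 = HIGH; n3 = HIGH; n5 = LOW; n14 = LOW

n2 = u OR t OR r = LOW OR LOW OR HIGH = HIGH
n3 = r OR n2 = HIGH OR HIGH = HIGH
n5 = t AND s AND n2 = LOW AND LOW AND HIGH = LOW
n13 = NOT n3 = NOT HIGH = LOW
n14 = n13 NOR q = LOW NOR HIGH = LOW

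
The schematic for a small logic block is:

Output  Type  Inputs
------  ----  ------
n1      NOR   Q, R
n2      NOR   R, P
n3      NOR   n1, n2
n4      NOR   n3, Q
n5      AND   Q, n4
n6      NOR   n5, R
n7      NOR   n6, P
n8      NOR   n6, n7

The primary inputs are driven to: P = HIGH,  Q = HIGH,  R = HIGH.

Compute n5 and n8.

n5 = LOW, n8 = HIGH

n1 = Q NOR R = HIGH NOR HIGH = LOW
n2 = R NOR P = HIGH NOR HIGH = LOW
n3 = n1 NOR n2 = LOW NOR LOW = HIGH
n4 = n3 NOR Q = HIGH NOR HIGH = LOW
n5 = Q AND n4 = HIGH AND LOW = LOW
n6 = n5 NOR R = LOW NOR HIGH = LOW
n7 = n6 NOR P = LOW NOR HIGH = LOW
n8 = n6 NOR n7 = LOW NOR LOW = HIGH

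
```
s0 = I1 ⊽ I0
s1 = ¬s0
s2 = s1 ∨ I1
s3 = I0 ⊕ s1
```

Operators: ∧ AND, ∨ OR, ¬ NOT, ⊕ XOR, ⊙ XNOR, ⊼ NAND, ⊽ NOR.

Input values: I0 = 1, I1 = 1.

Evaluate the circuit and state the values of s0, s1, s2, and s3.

s0 = I1 NOR I0 = 1 NOR 1 = 0
s1 = NOT s0 = NOT 0 = 1
s2 = s1 OR I1 = 1 OR 1 = 1
s3 = I0 XOR s1 = 1 XOR 1 = 0

s0 = 0, s1 = 1, s2 = 1, s3 = 0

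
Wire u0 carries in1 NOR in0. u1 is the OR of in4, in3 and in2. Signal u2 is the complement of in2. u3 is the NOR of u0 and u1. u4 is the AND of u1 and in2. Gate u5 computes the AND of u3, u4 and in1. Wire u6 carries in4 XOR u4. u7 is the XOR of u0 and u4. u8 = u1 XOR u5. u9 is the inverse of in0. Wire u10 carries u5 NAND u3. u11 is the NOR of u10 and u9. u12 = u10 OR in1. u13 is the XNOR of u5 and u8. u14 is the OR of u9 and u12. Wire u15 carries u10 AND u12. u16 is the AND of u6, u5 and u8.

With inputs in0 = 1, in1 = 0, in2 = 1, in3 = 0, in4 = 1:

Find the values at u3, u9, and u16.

u0 = in1 NOR in0 = 0 NOR 1 = 0
u1 = in4 OR in3 OR in2 = 1 OR 0 OR 1 = 1
u3 = u0 NOR u1 = 0 NOR 1 = 0
u4 = u1 AND in2 = 1 AND 1 = 1
u5 = u3 AND u4 AND in1 = 0 AND 1 AND 0 = 0
u6 = in4 XOR u4 = 1 XOR 1 = 0
u8 = u1 XOR u5 = 1 XOR 0 = 1
u9 = NOT in0 = NOT 1 = 0
u16 = u6 AND u5 AND u8 = 0 AND 0 AND 1 = 0

u3 = 0, u9 = 0, u16 = 0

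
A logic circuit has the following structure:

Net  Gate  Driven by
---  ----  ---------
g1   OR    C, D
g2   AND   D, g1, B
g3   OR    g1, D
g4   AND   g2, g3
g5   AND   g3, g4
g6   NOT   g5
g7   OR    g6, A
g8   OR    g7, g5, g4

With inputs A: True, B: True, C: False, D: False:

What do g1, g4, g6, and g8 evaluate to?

g1 = False  g4 = False  g6 = True  g8 = True

g1 = C OR D = False OR False = False
g2 = D AND g1 AND B = False AND False AND True = False
g3 = g1 OR D = False OR False = False
g4 = g2 AND g3 = False AND False = False
g5 = g3 AND g4 = False AND False = False
g6 = NOT g5 = NOT False = True
g7 = g6 OR A = True OR True = True
g8 = g7 OR g5 OR g4 = True OR False OR False = True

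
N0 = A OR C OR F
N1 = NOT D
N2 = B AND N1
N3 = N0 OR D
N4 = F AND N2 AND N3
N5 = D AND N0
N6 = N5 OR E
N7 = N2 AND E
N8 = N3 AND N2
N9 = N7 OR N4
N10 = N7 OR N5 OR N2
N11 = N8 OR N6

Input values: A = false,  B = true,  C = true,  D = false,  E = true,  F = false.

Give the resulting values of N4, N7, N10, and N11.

N4 = false, N7 = true, N10 = true, N11 = true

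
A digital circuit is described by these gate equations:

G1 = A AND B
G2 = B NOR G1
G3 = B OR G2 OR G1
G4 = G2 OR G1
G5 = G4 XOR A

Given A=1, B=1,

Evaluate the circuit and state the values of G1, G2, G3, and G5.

G1 = 1, G2 = 0, G3 = 1, G5 = 0

G1 = A AND B = 1 AND 1 = 1
G2 = B NOR G1 = 1 NOR 1 = 0
G3 = B OR G2 OR G1 = 1 OR 0 OR 1 = 1
G4 = G2 OR G1 = 0 OR 1 = 1
G5 = G4 XOR A = 1 XOR 1 = 0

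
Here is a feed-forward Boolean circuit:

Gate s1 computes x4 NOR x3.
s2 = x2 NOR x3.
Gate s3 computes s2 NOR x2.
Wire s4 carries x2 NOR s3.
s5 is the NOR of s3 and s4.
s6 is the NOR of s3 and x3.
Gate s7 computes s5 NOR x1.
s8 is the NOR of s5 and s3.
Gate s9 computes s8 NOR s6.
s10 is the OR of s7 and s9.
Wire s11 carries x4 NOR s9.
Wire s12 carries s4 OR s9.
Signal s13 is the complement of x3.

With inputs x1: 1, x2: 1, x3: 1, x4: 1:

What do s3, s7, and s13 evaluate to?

s3 = 0, s7 = 0, s13 = 0

s2 = x2 NOR x3 = 1 NOR 1 = 0
s3 = s2 NOR x2 = 0 NOR 1 = 0
s4 = x2 NOR s3 = 1 NOR 0 = 0
s5 = s3 NOR s4 = 0 NOR 0 = 1
s7 = s5 NOR x1 = 1 NOR 1 = 0
s13 = NOT x3 = NOT 1 = 0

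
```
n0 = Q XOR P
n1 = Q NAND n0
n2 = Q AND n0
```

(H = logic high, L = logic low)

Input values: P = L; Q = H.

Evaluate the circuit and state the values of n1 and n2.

n1 = L, n2 = H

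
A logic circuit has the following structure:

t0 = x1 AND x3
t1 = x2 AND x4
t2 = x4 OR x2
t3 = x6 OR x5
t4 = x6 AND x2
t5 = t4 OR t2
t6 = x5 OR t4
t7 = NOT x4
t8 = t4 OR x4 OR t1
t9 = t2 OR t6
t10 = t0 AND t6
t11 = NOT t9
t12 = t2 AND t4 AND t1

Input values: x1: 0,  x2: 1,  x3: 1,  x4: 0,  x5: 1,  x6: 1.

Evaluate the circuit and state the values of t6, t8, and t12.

t6 = 1, t8 = 1, t12 = 0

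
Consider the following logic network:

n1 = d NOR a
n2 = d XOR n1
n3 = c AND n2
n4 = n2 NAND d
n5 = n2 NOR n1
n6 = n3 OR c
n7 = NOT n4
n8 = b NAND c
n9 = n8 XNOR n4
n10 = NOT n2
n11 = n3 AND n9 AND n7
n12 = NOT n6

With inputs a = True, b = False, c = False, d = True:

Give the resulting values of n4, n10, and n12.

n4 = False; n10 = False; n12 = True

n1 = d NOR a = True NOR True = False
n2 = d XOR n1 = True XOR False = True
n3 = c AND n2 = False AND True = False
n4 = n2 NAND d = True NAND True = False
n6 = n3 OR c = False OR False = False
n10 = NOT n2 = NOT True = False
n12 = NOT n6 = NOT False = True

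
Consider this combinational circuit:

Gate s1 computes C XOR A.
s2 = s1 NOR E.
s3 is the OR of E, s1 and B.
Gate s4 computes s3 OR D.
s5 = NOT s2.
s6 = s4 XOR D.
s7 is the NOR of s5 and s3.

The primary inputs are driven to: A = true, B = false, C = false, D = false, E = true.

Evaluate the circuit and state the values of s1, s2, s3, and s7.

s1 = true; s2 = false; s3 = true; s7 = false

s1 = C XOR A = false XOR true = true
s2 = s1 NOR E = true NOR true = false
s3 = E OR s1 OR B = true OR true OR false = true
s5 = NOT s2 = NOT false = true
s7 = s5 NOR s3 = true NOR true = false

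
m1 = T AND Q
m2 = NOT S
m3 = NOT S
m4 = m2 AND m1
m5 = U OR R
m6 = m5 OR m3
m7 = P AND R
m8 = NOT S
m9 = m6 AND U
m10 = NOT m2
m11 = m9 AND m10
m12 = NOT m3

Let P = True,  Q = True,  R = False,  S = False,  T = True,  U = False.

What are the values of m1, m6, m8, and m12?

m1 = T AND Q = True AND True = True
m3 = NOT S = NOT False = True
m5 = U OR R = False OR False = False
m6 = m5 OR m3 = False OR True = True
m8 = NOT S = NOT False = True
m12 = NOT m3 = NOT True = False

m1 = True, m6 = True, m8 = True, m12 = False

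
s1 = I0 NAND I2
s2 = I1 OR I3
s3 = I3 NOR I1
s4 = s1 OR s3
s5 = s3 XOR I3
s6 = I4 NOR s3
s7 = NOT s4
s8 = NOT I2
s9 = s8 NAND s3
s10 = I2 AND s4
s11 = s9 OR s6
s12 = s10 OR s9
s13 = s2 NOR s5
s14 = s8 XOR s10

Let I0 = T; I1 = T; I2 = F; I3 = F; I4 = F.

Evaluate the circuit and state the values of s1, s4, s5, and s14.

s1 = I0 NAND I2 = T NAND F = T
s3 = I3 NOR I1 = F NOR T = F
s4 = s1 OR s3 = T OR F = T
s5 = s3 XOR I3 = F XOR F = F
s8 = NOT I2 = NOT F = T
s10 = I2 AND s4 = F AND T = F
s14 = s8 XOR s10 = T XOR F = T

s1 = T; s4 = T; s5 = F; s14 = T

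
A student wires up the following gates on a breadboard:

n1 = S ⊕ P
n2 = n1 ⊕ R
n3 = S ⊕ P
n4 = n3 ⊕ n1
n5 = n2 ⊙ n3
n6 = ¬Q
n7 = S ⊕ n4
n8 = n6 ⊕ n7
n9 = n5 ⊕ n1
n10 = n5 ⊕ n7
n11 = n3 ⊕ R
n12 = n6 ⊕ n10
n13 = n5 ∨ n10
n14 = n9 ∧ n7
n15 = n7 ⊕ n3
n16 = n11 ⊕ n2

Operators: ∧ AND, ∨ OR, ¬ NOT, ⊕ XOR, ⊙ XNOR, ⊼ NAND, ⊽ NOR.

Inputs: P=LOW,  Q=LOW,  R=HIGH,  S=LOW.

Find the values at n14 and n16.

n14 = LOW, n16 = LOW

n1 = S XOR P = LOW XOR LOW = LOW
n2 = n1 XOR R = LOW XOR HIGH = HIGH
n3 = S XOR P = LOW XOR LOW = LOW
n4 = n3 XOR n1 = LOW XOR LOW = LOW
n5 = n2 XNOR n3 = HIGH XNOR LOW = LOW
n7 = S XOR n4 = LOW XOR LOW = LOW
n9 = n5 XOR n1 = LOW XOR LOW = LOW
n11 = n3 XOR R = LOW XOR HIGH = HIGH
n14 = n9 AND n7 = LOW AND LOW = LOW
n16 = n11 XOR n2 = HIGH XOR HIGH = LOW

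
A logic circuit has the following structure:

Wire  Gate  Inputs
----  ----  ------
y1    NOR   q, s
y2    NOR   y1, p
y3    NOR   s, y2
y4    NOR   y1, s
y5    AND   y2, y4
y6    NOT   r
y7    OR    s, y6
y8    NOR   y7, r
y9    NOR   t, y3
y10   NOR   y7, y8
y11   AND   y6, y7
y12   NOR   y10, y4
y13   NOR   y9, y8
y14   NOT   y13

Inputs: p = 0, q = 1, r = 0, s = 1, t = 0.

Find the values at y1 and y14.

y1 = q NOR s = 1 NOR 1 = 0
y2 = y1 NOR p = 0 NOR 0 = 1
y3 = s NOR y2 = 1 NOR 1 = 0
y6 = NOT r = NOT 0 = 1
y7 = s OR y6 = 1 OR 1 = 1
y8 = y7 NOR r = 1 NOR 0 = 0
y9 = t NOR y3 = 0 NOR 0 = 1
y13 = y9 NOR y8 = 1 NOR 0 = 0
y14 = NOT y13 = NOT 0 = 1

y1 = 0, y14 = 1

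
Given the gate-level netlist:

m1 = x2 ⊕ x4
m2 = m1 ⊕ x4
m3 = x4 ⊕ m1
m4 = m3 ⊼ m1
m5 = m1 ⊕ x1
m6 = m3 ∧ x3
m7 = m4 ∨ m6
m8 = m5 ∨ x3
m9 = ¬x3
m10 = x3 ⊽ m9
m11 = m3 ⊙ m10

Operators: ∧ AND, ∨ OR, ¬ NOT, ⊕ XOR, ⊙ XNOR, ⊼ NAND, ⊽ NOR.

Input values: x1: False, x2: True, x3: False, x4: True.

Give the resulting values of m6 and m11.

m6 = False, m11 = False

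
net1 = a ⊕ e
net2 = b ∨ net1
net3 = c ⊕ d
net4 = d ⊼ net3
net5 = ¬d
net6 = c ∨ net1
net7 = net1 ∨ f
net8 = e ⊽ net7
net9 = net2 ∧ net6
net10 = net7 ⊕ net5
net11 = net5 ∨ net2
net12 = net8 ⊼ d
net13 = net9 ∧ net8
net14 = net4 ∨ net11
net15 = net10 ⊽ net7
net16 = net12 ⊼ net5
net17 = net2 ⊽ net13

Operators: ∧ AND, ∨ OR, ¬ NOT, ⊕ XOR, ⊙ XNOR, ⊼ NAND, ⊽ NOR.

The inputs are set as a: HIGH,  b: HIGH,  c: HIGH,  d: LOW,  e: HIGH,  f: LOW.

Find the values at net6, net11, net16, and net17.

net6 = HIGH  net11 = HIGH  net16 = LOW  net17 = LOW

net1 = a XOR e = HIGH XOR HIGH = LOW
net2 = b OR net1 = HIGH OR LOW = HIGH
net5 = NOT d = NOT LOW = HIGH
net6 = c OR net1 = HIGH OR LOW = HIGH
net7 = net1 OR f = LOW OR LOW = LOW
net8 = e NOR net7 = HIGH NOR LOW = LOW
net9 = net2 AND net6 = HIGH AND HIGH = HIGH
net11 = net5 OR net2 = HIGH OR HIGH = HIGH
net12 = net8 NAND d = LOW NAND LOW = HIGH
net13 = net9 AND net8 = HIGH AND LOW = LOW
net16 = net12 NAND net5 = HIGH NAND HIGH = LOW
net17 = net2 NOR net13 = HIGH NOR LOW = LOW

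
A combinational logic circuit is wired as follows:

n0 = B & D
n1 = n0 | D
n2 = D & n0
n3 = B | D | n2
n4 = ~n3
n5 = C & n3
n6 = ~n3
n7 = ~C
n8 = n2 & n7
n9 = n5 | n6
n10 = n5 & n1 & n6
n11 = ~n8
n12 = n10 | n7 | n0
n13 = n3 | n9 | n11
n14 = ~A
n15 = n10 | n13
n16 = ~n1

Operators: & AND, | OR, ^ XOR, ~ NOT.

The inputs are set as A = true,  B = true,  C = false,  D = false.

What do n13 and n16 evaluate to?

n0 = B AND D = true AND false = false
n1 = n0 OR D = false OR false = false
n2 = D AND n0 = false AND false = false
n3 = B OR D OR n2 = true OR false OR false = true
n5 = C AND n3 = false AND true = false
n6 = NOT n3 = NOT true = false
n7 = NOT C = NOT false = true
n8 = n2 AND n7 = false AND true = false
n9 = n5 OR n6 = false OR false = false
n11 = NOT n8 = NOT false = true
n13 = n3 OR n9 OR n11 = true OR false OR true = true
n16 = NOT n1 = NOT false = true

n13 = true; n16 = true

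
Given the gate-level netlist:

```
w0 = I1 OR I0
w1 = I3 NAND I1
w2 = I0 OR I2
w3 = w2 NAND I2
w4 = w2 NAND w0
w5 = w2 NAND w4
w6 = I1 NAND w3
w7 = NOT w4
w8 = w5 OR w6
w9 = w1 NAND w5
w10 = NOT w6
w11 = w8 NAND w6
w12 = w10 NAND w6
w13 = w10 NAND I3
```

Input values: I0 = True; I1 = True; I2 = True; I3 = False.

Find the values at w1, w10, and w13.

w1 = I3 NAND I1 = False NAND True = True
w2 = I0 OR I2 = True OR True = True
w3 = w2 NAND I2 = True NAND True = False
w6 = I1 NAND w3 = True NAND False = True
w10 = NOT w6 = NOT True = False
w13 = w10 NAND I3 = False NAND False = True

w1 = True, w10 = False, w13 = True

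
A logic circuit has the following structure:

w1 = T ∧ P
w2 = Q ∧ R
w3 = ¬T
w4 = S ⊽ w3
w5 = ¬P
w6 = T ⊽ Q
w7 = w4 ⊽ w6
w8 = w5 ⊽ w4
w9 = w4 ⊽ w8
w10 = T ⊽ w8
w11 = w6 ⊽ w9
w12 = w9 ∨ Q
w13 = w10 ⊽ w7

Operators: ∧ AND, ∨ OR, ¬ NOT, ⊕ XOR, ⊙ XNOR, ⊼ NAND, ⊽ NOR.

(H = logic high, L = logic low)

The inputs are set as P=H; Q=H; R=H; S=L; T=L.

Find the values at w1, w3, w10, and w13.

w1 = L; w3 = H; w10 = L; w13 = L

w1 = T AND P = L AND H = L
w3 = NOT T = NOT L = H
w4 = S NOR w3 = L NOR H = L
w5 = NOT P = NOT H = L
w6 = T NOR Q = L NOR H = L
w7 = w4 NOR w6 = L NOR L = H
w8 = w5 NOR w4 = L NOR L = H
w10 = T NOR w8 = L NOR H = L
w13 = w10 NOR w7 = L NOR H = L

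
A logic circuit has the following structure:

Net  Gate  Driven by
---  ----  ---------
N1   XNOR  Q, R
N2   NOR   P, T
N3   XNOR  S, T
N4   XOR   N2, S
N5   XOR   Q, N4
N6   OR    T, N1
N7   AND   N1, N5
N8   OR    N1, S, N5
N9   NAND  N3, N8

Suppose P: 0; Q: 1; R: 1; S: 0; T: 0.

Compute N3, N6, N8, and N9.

N3 = 1, N6 = 1, N8 = 1, N9 = 0

N1 = Q XNOR R = 1 XNOR 1 = 1
N2 = P NOR T = 0 NOR 0 = 1
N3 = S XNOR T = 0 XNOR 0 = 1
N4 = N2 XOR S = 1 XOR 0 = 1
N5 = Q XOR N4 = 1 XOR 1 = 0
N6 = T OR N1 = 0 OR 1 = 1
N8 = N1 OR S OR N5 = 1 OR 0 OR 0 = 1
N9 = N3 NAND N8 = 1 NAND 1 = 0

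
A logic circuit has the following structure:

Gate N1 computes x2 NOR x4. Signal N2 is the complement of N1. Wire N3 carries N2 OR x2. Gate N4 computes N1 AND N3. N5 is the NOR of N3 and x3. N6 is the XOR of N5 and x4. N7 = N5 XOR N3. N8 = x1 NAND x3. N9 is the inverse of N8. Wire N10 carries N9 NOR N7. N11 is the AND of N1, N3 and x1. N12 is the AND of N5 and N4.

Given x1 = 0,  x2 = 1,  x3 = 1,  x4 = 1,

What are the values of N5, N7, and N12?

N5 = 0, N7 = 1, N12 = 0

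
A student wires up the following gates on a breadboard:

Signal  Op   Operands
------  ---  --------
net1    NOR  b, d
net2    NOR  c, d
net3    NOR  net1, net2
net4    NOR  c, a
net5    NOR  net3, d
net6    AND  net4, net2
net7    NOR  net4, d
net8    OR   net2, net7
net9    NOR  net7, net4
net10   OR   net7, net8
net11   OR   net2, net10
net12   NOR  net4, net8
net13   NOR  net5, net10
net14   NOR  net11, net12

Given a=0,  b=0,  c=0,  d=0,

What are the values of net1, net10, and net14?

net1 = b NOR d = 0 NOR 0 = 1
net2 = c NOR d = 0 NOR 0 = 1
net4 = c NOR a = 0 NOR 0 = 1
net7 = net4 NOR d = 1 NOR 0 = 0
net8 = net2 OR net7 = 1 OR 0 = 1
net10 = net7 OR net8 = 0 OR 1 = 1
net11 = net2 OR net10 = 1 OR 1 = 1
net12 = net4 NOR net8 = 1 NOR 1 = 0
net14 = net11 NOR net12 = 1 NOR 0 = 0

net1 = 1, net10 = 1, net14 = 0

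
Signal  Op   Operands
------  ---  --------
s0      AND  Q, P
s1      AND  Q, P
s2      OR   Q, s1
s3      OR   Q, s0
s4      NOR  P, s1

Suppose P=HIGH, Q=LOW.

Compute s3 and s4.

s3 = LOW  s4 = LOW

s0 = Q AND P = LOW AND HIGH = LOW
s1 = Q AND P = LOW AND HIGH = LOW
s3 = Q OR s0 = LOW OR LOW = LOW
s4 = P NOR s1 = HIGH NOR LOW = LOW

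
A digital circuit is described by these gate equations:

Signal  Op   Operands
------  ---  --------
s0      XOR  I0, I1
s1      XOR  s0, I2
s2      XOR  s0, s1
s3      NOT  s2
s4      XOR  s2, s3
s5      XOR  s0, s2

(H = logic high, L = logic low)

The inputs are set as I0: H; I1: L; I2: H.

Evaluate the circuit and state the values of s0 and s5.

s0 = H  s5 = L

s0 = I0 XOR I1 = H XOR L = H
s1 = s0 XOR I2 = H XOR H = L
s2 = s0 XOR s1 = H XOR L = H
s5 = s0 XOR s2 = H XOR H = L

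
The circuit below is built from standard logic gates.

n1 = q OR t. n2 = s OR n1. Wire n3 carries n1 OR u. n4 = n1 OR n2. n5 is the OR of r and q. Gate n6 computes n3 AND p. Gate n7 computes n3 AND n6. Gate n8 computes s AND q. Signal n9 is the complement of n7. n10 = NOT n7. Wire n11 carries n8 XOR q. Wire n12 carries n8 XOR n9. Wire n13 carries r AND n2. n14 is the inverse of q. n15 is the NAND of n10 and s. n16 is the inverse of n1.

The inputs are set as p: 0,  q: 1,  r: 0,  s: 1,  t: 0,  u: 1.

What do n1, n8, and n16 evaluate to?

n1 = 1, n8 = 1, n16 = 0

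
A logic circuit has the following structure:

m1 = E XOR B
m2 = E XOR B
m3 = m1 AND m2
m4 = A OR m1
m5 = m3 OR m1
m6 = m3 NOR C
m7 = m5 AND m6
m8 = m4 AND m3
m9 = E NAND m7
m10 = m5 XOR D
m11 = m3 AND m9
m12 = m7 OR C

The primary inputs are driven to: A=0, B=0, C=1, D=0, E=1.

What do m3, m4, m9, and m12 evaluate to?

m1 = E XOR B = 1 XOR 0 = 1
m2 = E XOR B = 1 XOR 0 = 1
m3 = m1 AND m2 = 1 AND 1 = 1
m4 = A OR m1 = 0 OR 1 = 1
m5 = m3 OR m1 = 1 OR 1 = 1
m6 = m3 NOR C = 1 NOR 1 = 0
m7 = m5 AND m6 = 1 AND 0 = 0
m9 = E NAND m7 = 1 NAND 0 = 1
m12 = m7 OR C = 0 OR 1 = 1

m3 = 1, m4 = 1, m9 = 1, m12 = 1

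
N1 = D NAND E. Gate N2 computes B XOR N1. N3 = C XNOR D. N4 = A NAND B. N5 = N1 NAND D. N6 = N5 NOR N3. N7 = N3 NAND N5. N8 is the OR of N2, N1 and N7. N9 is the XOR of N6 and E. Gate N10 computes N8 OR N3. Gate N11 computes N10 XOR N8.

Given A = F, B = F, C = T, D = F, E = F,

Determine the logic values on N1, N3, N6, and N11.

N1 = D NAND E = F NAND F = T
N2 = B XOR N1 = F XOR T = T
N3 = C XNOR D = T XNOR F = F
N5 = N1 NAND D = T NAND F = T
N6 = N5 NOR N3 = T NOR F = F
N7 = N3 NAND N5 = F NAND T = T
N8 = N2 OR N1 OR N7 = T OR T OR T = T
N10 = N8 OR N3 = T OR F = T
N11 = N10 XOR N8 = T XOR T = F

N1 = T, N3 = F, N6 = F, N11 = F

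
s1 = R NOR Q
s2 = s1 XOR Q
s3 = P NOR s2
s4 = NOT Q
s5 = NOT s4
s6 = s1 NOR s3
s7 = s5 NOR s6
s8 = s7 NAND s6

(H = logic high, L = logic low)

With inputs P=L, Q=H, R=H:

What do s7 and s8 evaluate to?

s1 = R NOR Q = H NOR H = L
s2 = s1 XOR Q = L XOR H = H
s3 = P NOR s2 = L NOR H = L
s4 = NOT Q = NOT H = L
s5 = NOT s4 = NOT L = H
s6 = s1 NOR s3 = L NOR L = H
s7 = s5 NOR s6 = H NOR H = L
s8 = s7 NAND s6 = L NAND H = H

s7 = L  s8 = H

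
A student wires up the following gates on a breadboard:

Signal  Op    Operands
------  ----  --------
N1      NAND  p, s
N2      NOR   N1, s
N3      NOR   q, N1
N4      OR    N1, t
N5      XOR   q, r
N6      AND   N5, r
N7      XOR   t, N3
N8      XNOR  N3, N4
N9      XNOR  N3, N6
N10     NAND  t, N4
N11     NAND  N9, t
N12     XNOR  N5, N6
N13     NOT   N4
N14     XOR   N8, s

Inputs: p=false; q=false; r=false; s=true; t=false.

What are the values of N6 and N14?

N6 = false  N14 = true

N1 = p NAND s = false NAND true = true
N3 = q NOR N1 = false NOR true = false
N4 = N1 OR t = true OR false = true
N5 = q XOR r = false XOR false = false
N6 = N5 AND r = false AND false = false
N8 = N3 XNOR N4 = false XNOR true = false
N14 = N8 XOR s = false XOR true = true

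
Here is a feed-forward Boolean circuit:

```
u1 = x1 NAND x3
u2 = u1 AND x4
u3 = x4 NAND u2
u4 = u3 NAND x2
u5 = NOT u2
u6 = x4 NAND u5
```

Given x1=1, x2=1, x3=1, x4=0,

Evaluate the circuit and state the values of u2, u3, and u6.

u2 = 0  u3 = 1  u6 = 1

u1 = x1 NAND x3 = 1 NAND 1 = 0
u2 = u1 AND x4 = 0 AND 0 = 0
u3 = x4 NAND u2 = 0 NAND 0 = 1
u5 = NOT u2 = NOT 0 = 1
u6 = x4 NAND u5 = 0 NAND 1 = 1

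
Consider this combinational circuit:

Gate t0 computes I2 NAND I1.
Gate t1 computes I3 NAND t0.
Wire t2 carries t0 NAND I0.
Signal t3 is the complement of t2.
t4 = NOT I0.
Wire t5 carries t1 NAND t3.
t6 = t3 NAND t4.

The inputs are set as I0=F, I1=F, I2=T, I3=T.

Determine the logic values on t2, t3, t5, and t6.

t0 = I2 NAND I1 = T NAND F = T
t1 = I3 NAND t0 = T NAND T = F
t2 = t0 NAND I0 = T NAND F = T
t3 = NOT t2 = NOT T = F
t4 = NOT I0 = NOT F = T
t5 = t1 NAND t3 = F NAND F = T
t6 = t3 NAND t4 = F NAND T = T

t2 = T, t3 = F, t5 = T, t6 = T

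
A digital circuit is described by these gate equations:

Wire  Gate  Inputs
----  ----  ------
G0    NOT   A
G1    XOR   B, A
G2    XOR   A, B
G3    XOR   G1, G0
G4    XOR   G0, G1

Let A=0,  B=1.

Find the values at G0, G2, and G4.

G0 = 1; G2 = 1; G4 = 0

G0 = NOT A = NOT 0 = 1
G1 = B XOR A = 1 XOR 0 = 1
G2 = A XOR B = 0 XOR 1 = 1
G4 = G0 XOR G1 = 1 XOR 1 = 0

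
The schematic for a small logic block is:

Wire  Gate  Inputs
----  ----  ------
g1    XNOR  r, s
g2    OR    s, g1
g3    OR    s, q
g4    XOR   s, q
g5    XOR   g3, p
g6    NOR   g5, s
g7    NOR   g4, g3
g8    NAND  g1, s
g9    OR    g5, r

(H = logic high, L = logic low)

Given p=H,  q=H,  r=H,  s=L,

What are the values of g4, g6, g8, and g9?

g4 = H, g6 = H, g8 = H, g9 = H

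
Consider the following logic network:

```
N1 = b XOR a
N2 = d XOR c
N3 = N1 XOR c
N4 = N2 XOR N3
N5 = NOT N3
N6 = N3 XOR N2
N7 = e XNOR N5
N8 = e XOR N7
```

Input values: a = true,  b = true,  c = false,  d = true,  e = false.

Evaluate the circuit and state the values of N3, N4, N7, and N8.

N3 = false, N4 = true, N7 = false, N8 = false

N1 = b XOR a = true XOR true = false
N2 = d XOR c = true XOR false = true
N3 = N1 XOR c = false XOR false = false
N4 = N2 XOR N3 = true XOR false = true
N5 = NOT N3 = NOT false = true
N7 = e XNOR N5 = false XNOR true = false
N8 = e XOR N7 = false XOR false = false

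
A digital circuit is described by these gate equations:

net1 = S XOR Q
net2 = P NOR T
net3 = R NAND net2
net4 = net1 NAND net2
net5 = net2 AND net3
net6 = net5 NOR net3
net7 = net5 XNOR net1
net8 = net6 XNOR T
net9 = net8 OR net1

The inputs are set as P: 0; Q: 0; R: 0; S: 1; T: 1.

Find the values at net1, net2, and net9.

net1 = S XOR Q = 1 XOR 0 = 1
net2 = P NOR T = 0 NOR 1 = 0
net3 = R NAND net2 = 0 NAND 0 = 1
net5 = net2 AND net3 = 0 AND 1 = 0
net6 = net5 NOR net3 = 0 NOR 1 = 0
net8 = net6 XNOR T = 0 XNOR 1 = 0
net9 = net8 OR net1 = 0 OR 1 = 1

net1 = 1, net2 = 0, net9 = 1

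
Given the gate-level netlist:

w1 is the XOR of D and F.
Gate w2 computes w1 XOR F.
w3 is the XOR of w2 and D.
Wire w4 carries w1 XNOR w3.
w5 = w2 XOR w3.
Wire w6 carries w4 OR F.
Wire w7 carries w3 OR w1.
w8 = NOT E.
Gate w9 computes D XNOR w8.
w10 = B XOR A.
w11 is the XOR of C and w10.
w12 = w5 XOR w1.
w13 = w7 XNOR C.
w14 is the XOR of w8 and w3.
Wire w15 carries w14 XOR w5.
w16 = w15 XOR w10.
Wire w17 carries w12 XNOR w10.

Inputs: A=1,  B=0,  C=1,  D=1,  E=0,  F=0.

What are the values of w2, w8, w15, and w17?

w2 = 1, w8 = 1, w15 = 0, w17 = 0

w1 = D XOR F = 1 XOR 0 = 1
w2 = w1 XOR F = 1 XOR 0 = 1
w3 = w2 XOR D = 1 XOR 1 = 0
w5 = w2 XOR w3 = 1 XOR 0 = 1
w8 = NOT E = NOT 0 = 1
w10 = B XOR A = 0 XOR 1 = 1
w12 = w5 XOR w1 = 1 XOR 1 = 0
w14 = w8 XOR w3 = 1 XOR 0 = 1
w15 = w14 XOR w5 = 1 XOR 1 = 0
w17 = w12 XNOR w10 = 0 XNOR 1 = 0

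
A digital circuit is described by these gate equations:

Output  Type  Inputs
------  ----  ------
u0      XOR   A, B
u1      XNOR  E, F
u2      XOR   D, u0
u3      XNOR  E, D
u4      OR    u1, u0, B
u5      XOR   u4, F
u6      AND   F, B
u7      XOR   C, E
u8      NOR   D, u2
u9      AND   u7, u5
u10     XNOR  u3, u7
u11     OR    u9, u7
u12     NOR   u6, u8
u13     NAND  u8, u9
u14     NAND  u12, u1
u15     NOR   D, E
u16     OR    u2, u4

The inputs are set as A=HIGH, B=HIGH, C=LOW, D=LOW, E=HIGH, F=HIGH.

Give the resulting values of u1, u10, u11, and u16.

u1 = HIGH; u10 = LOW; u11 = HIGH; u16 = HIGH

u0 = A XOR B = HIGH XOR HIGH = LOW
u1 = E XNOR F = HIGH XNOR HIGH = HIGH
u2 = D XOR u0 = LOW XOR LOW = LOW
u3 = E XNOR D = HIGH XNOR LOW = LOW
u4 = u1 OR u0 OR B = HIGH OR LOW OR HIGH = HIGH
u5 = u4 XOR F = HIGH XOR HIGH = LOW
u7 = C XOR E = LOW XOR HIGH = HIGH
u9 = u7 AND u5 = HIGH AND LOW = LOW
u10 = u3 XNOR u7 = LOW XNOR HIGH = LOW
u11 = u9 OR u7 = LOW OR HIGH = HIGH
u16 = u2 OR u4 = LOW OR HIGH = HIGH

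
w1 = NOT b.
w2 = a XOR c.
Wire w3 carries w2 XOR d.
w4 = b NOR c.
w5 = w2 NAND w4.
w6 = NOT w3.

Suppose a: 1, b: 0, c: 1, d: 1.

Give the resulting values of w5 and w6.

w2 = a XOR c = 1 XOR 1 = 0
w3 = w2 XOR d = 0 XOR 1 = 1
w4 = b NOR c = 0 NOR 1 = 0
w5 = w2 NAND w4 = 0 NAND 0 = 1
w6 = NOT w3 = NOT 1 = 0

w5 = 1  w6 = 0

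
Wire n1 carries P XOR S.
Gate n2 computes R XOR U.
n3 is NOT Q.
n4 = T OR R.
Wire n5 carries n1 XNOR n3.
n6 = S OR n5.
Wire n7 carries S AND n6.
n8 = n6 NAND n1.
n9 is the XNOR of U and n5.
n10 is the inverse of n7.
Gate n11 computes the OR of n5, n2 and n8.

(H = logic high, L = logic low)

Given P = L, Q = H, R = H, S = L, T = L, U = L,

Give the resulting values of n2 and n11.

n2 = H; n11 = H

n1 = P XOR S = L XOR L = L
n2 = R XOR U = H XOR L = H
n3 = NOT Q = NOT H = L
n5 = n1 XNOR n3 = L XNOR L = H
n6 = S OR n5 = L OR H = H
n8 = n6 NAND n1 = H NAND L = H
n11 = n5 OR n2 OR n8 = H OR H OR H = H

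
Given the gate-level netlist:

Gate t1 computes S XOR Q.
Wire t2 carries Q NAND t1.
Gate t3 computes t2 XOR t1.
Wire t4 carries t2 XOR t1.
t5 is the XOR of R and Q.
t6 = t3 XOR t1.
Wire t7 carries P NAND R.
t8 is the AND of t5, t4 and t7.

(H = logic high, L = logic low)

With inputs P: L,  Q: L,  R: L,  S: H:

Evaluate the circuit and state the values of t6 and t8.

t1 = S XOR Q = H XOR L = H
t2 = Q NAND t1 = L NAND H = H
t3 = t2 XOR t1 = H XOR H = L
t4 = t2 XOR t1 = H XOR H = L
t5 = R XOR Q = L XOR L = L
t6 = t3 XOR t1 = L XOR H = H
t7 = P NAND R = L NAND L = H
t8 = t5 AND t4 AND t7 = L AND L AND H = L

t6 = H, t8 = L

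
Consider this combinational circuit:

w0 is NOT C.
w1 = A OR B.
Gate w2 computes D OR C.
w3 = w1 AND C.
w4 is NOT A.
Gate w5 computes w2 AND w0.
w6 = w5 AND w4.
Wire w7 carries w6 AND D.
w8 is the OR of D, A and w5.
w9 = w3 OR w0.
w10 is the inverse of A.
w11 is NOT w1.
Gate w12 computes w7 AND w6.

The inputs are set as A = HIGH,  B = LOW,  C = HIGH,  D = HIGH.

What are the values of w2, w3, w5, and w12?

w2 = HIGH; w3 = HIGH; w5 = LOW; w12 = LOW

w0 = NOT C = NOT HIGH = LOW
w1 = A OR B = HIGH OR LOW = HIGH
w2 = D OR C = HIGH OR HIGH = HIGH
w3 = w1 AND C = HIGH AND HIGH = HIGH
w4 = NOT A = NOT HIGH = LOW
w5 = w2 AND w0 = HIGH AND LOW = LOW
w6 = w5 AND w4 = LOW AND LOW = LOW
w7 = w6 AND D = LOW AND HIGH = LOW
w12 = w7 AND w6 = LOW AND LOW = LOW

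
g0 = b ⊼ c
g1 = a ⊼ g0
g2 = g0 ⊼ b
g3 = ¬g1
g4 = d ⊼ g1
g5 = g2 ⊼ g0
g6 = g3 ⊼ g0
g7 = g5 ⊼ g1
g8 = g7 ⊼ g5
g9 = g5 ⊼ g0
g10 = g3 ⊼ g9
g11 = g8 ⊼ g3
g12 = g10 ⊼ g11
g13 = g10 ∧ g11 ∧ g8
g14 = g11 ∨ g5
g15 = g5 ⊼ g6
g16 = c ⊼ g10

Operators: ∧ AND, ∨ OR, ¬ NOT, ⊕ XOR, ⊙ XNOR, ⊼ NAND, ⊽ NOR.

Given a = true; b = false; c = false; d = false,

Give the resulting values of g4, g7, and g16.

g4 = true, g7 = true, g16 = true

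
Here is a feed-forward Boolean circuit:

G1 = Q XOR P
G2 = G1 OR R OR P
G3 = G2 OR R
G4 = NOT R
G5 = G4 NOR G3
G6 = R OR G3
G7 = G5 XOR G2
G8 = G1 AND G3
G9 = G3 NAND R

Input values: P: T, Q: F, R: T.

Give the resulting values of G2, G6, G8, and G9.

G2 = T; G6 = T; G8 = T; G9 = F

G1 = Q XOR P = F XOR T = T
G2 = G1 OR R OR P = T OR T OR T = T
G3 = G2 OR R = T OR T = T
G6 = R OR G3 = T OR T = T
G8 = G1 AND G3 = T AND T = T
G9 = G3 NAND R = T NAND T = F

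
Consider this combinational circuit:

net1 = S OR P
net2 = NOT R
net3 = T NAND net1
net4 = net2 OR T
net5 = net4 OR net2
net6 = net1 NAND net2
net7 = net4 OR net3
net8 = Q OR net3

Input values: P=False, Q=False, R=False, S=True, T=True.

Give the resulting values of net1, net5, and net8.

net1 = True, net5 = True, net8 = False

net1 = S OR P = True OR False = True
net2 = NOT R = NOT False = True
net3 = T NAND net1 = True NAND True = False
net4 = net2 OR T = True OR True = True
net5 = net4 OR net2 = True OR True = True
net8 = Q OR net3 = False OR False = False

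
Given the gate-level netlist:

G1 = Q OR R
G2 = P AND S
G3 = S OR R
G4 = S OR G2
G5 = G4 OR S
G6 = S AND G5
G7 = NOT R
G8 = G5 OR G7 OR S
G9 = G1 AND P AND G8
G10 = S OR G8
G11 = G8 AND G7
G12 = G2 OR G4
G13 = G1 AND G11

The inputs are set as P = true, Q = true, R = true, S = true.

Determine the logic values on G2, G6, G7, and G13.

G2 = true; G6 = true; G7 = false; G13 = false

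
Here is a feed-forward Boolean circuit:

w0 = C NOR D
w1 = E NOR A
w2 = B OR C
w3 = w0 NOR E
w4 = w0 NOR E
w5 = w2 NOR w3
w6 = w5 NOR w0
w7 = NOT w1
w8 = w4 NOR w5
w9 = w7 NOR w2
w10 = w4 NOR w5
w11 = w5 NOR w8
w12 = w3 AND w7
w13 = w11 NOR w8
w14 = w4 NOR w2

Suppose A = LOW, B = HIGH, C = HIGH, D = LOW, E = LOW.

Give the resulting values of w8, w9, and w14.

w8 = LOW, w9 = LOW, w14 = LOW

w0 = C NOR D = HIGH NOR LOW = LOW
w1 = E NOR A = LOW NOR LOW = HIGH
w2 = B OR C = HIGH OR HIGH = HIGH
w3 = w0 NOR E = LOW NOR LOW = HIGH
w4 = w0 NOR E = LOW NOR LOW = HIGH
w5 = w2 NOR w3 = HIGH NOR HIGH = LOW
w7 = NOT w1 = NOT HIGH = LOW
w8 = w4 NOR w5 = HIGH NOR LOW = LOW
w9 = w7 NOR w2 = LOW NOR HIGH = LOW
w14 = w4 NOR w2 = HIGH NOR HIGH = LOW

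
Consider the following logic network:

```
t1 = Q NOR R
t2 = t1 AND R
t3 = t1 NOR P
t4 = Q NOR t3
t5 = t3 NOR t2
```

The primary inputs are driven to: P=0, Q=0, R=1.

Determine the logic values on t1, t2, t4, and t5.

t1 = 0, t2 = 0, t4 = 0, t5 = 0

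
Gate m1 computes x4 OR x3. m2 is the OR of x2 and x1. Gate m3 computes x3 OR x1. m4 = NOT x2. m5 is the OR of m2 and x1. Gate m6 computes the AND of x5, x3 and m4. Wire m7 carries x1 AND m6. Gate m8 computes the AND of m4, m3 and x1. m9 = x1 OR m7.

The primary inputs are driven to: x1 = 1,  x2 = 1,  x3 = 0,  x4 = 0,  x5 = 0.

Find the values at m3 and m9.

m3 = 1, m9 = 1

m3 = x3 OR x1 = 0 OR 1 = 1
m4 = NOT x2 = NOT 1 = 0
m6 = x5 AND x3 AND m4 = 0 AND 0 AND 0 = 0
m7 = x1 AND m6 = 1 AND 0 = 0
m9 = x1 OR m7 = 1 OR 0 = 1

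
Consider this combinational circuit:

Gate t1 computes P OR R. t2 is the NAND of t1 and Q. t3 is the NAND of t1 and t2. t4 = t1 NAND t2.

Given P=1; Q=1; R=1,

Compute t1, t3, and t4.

t1 = P OR R = 1 OR 1 = 1
t2 = t1 NAND Q = 1 NAND 1 = 0
t3 = t1 NAND t2 = 1 NAND 0 = 1
t4 = t1 NAND t2 = 1 NAND 0 = 1

t1 = 1  t3 = 1  t4 = 1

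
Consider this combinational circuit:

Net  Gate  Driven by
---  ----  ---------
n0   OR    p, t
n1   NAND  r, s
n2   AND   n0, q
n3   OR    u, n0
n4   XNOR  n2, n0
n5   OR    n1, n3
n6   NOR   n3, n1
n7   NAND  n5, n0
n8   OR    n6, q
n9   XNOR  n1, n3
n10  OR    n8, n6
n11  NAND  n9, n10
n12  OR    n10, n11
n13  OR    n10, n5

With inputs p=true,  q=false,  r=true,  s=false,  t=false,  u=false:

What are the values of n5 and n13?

n0 = p OR t = true OR false = true
n1 = r NAND s = true NAND false = true
n3 = u OR n0 = false OR true = true
n5 = n1 OR n3 = true OR true = true
n6 = n3 NOR n1 = true NOR true = false
n8 = n6 OR q = false OR false = false
n10 = n8 OR n6 = false OR false = false
n13 = n10 OR n5 = false OR true = true

n5 = true, n13 = true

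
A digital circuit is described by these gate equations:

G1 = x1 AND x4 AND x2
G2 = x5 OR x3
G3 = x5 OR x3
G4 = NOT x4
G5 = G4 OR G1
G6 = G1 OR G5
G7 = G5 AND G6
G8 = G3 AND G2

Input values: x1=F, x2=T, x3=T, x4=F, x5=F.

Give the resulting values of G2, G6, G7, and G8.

G2 = T  G6 = T  G7 = T  G8 = T

G1 = x1 AND x4 AND x2 = F AND F AND T = F
G2 = x5 OR x3 = F OR T = T
G3 = x5 OR x3 = F OR T = T
G4 = NOT x4 = NOT F = T
G5 = G4 OR G1 = T OR F = T
G6 = G1 OR G5 = F OR T = T
G7 = G5 AND G6 = T AND T = T
G8 = G3 AND G2 = T AND T = T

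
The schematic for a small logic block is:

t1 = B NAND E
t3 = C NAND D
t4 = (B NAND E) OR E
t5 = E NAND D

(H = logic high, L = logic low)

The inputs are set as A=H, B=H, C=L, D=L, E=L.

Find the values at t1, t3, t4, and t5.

t1 = H NAND L = H
t3 = L NAND L = H
t4 = (H NAND L) OR L = H
t5 = L NAND L = H

t1 = H, t3 = H, t4 = H, t5 = H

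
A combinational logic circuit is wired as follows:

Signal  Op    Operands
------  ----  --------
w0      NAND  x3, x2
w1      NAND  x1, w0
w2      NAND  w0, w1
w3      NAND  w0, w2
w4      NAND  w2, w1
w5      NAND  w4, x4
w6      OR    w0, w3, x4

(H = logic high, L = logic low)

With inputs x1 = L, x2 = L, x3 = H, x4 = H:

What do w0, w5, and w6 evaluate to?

w0 = x3 NAND x2 = H NAND L = H
w1 = x1 NAND w0 = L NAND H = H
w2 = w0 NAND w1 = H NAND H = L
w3 = w0 NAND w2 = H NAND L = H
w4 = w2 NAND w1 = L NAND H = H
w5 = w4 NAND x4 = H NAND H = L
w6 = w0 OR w3 OR x4 = H OR H OR H = H

w0 = H  w5 = L  w6 = H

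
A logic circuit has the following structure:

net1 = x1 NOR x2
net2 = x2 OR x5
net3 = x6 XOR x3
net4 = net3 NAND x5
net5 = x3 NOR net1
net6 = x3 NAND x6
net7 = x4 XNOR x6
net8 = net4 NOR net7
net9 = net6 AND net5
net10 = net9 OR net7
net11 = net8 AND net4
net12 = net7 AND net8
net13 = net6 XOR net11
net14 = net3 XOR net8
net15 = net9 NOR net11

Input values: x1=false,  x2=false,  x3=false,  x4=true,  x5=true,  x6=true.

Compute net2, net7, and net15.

net2 = true; net7 = true; net15 = true

net1 = x1 NOR x2 = false NOR false = true
net2 = x2 OR x5 = false OR true = true
net3 = x6 XOR x3 = true XOR false = true
net4 = net3 NAND x5 = true NAND true = false
net5 = x3 NOR net1 = false NOR true = false
net6 = x3 NAND x6 = false NAND true = true
net7 = x4 XNOR x6 = true XNOR true = true
net8 = net4 NOR net7 = false NOR true = false
net9 = net6 AND net5 = true AND false = false
net11 = net8 AND net4 = false AND false = false
net15 = net9 NOR net11 = false NOR false = true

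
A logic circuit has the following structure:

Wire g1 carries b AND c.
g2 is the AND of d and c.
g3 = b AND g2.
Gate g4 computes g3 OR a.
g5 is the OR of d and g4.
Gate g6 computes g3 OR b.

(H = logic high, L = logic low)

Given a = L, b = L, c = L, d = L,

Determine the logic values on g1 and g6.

g1 = L; g6 = L

g1 = b AND c = L AND L = L
g2 = d AND c = L AND L = L
g3 = b AND g2 = L AND L = L
g6 = g3 OR b = L OR L = L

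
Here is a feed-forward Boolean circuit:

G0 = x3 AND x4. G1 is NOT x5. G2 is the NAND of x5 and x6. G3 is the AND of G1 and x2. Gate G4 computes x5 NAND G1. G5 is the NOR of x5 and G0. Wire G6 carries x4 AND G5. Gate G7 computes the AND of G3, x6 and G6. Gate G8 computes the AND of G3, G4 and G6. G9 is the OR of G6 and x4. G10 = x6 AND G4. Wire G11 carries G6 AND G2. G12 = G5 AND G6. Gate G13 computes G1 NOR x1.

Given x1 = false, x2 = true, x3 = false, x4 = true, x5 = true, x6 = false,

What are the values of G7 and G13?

G0 = x3 AND x4 = false AND true = false
G1 = NOT x5 = NOT true = false
G3 = G1 AND x2 = false AND true = false
G5 = x5 NOR G0 = true NOR false = false
G6 = x4 AND G5 = true AND false = false
G7 = G3 AND x6 AND G6 = false AND false AND false = false
G13 = G1 NOR x1 = false NOR false = true

G7 = false; G13 = true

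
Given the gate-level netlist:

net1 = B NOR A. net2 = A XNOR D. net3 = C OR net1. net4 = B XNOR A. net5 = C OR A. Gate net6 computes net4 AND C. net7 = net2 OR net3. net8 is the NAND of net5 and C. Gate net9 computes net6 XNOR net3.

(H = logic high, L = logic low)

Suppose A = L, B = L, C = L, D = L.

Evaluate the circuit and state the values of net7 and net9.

net7 = H, net9 = L

net1 = B NOR A = L NOR L = H
net2 = A XNOR D = L XNOR L = H
net3 = C OR net1 = L OR H = H
net4 = B XNOR A = L XNOR L = H
net6 = net4 AND C = H AND L = L
net7 = net2 OR net3 = H OR H = H
net9 = net6 XNOR net3 = L XNOR H = L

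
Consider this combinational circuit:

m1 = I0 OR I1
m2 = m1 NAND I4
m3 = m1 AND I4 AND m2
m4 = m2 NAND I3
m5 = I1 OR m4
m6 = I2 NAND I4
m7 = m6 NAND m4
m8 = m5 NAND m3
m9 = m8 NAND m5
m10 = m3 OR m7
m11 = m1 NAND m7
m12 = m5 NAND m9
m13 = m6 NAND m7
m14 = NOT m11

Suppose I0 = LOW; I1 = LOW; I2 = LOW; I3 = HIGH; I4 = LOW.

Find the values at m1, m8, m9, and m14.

m1 = LOW; m8 = HIGH; m9 = HIGH; m14 = LOW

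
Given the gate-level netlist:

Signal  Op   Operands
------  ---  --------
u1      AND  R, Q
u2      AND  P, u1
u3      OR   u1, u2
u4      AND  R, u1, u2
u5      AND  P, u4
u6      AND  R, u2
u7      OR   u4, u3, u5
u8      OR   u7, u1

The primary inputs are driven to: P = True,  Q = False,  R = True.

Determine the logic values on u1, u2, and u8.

u1 = False, u2 = False, u8 = False

u1 = R AND Q = True AND False = False
u2 = P AND u1 = True AND False = False
u3 = u1 OR u2 = False OR False = False
u4 = R AND u1 AND u2 = True AND False AND False = False
u5 = P AND u4 = True AND False = False
u7 = u4 OR u3 OR u5 = False OR False OR False = False
u8 = u7 OR u1 = False OR False = False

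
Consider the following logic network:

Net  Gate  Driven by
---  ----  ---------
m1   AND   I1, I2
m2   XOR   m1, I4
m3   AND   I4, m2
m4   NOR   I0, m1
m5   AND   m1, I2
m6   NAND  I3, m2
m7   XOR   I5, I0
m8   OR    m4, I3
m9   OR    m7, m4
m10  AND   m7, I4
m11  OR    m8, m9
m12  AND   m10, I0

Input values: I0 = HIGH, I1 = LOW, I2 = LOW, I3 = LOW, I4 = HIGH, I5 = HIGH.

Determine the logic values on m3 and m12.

m3 = HIGH, m12 = LOW

m1 = I1 AND I2 = LOW AND LOW = LOW
m2 = m1 XOR I4 = LOW XOR HIGH = HIGH
m3 = I4 AND m2 = HIGH AND HIGH = HIGH
m7 = I5 XOR I0 = HIGH XOR HIGH = LOW
m10 = m7 AND I4 = LOW AND HIGH = LOW
m12 = m10 AND I0 = LOW AND HIGH = LOW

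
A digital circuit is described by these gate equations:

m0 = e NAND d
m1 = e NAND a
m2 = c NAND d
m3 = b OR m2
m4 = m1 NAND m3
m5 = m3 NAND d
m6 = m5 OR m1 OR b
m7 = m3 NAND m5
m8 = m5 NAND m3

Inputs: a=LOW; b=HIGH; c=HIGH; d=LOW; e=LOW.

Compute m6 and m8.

m6 = HIGH, m8 = LOW

m1 = e NAND a = LOW NAND LOW = HIGH
m2 = c NAND d = HIGH NAND LOW = HIGH
m3 = b OR m2 = HIGH OR HIGH = HIGH
m5 = m3 NAND d = HIGH NAND LOW = HIGH
m6 = m5 OR m1 OR b = HIGH OR HIGH OR HIGH = HIGH
m8 = m5 NAND m3 = HIGH NAND HIGH = LOW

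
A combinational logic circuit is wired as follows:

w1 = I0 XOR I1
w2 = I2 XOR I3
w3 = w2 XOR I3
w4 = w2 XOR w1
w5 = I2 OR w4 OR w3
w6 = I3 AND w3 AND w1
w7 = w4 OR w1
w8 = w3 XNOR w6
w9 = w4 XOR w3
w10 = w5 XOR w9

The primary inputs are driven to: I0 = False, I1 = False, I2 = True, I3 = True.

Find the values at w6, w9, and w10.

w6 = False, w9 = True, w10 = False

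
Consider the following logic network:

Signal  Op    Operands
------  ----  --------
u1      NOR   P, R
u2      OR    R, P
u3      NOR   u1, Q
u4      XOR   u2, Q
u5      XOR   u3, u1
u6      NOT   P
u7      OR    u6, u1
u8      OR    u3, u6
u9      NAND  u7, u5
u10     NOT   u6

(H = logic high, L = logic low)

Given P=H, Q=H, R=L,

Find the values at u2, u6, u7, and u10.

u1 = P NOR R = H NOR L = L
u2 = R OR P = L OR H = H
u6 = NOT P = NOT H = L
u7 = u6 OR u1 = L OR L = L
u10 = NOT u6 = NOT L = H

u2 = H, u6 = L, u7 = L, u10 = H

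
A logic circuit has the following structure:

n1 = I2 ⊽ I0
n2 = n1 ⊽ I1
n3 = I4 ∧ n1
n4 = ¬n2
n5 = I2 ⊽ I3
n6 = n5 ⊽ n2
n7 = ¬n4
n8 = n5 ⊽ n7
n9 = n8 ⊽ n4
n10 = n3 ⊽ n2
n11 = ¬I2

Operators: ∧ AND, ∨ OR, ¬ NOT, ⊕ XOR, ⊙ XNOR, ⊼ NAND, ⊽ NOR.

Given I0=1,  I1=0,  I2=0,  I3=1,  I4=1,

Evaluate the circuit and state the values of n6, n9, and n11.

n6 = 0, n9 = 1, n11 = 1

n1 = I2 NOR I0 = 0 NOR 1 = 0
n2 = n1 NOR I1 = 0 NOR 0 = 1
n4 = NOT n2 = NOT 1 = 0
n5 = I2 NOR I3 = 0 NOR 1 = 0
n6 = n5 NOR n2 = 0 NOR 1 = 0
n7 = NOT n4 = NOT 0 = 1
n8 = n5 NOR n7 = 0 NOR 1 = 0
n9 = n8 NOR n4 = 0 NOR 0 = 1
n11 = NOT I2 = NOT 0 = 1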